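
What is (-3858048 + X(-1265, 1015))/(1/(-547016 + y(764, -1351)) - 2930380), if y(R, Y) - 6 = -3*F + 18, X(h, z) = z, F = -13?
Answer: 2109615770449/1602780132141 ≈ 1.3162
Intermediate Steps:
y(R, Y) = 63 (y(R, Y) = 6 + (-3*(-13) + 18) = 6 + (39 + 18) = 6 + 57 = 63)
(-3858048 + X(-1265, 1015))/(1/(-547016 + y(764, -1351)) - 2930380) = (-3858048 + 1015)/(1/(-547016 + 63) - 2930380) = -3857033/(1/(-546953) - 2930380) = -3857033/(-1/546953 - 2930380) = -3857033/(-1602780132141/546953) = -3857033*(-546953/1602780132141) = 2109615770449/1602780132141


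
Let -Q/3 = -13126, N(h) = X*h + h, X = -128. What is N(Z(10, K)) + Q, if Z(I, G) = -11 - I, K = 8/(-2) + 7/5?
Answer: 42045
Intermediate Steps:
K = -13/5 (K = 8*(-½) + 7*(⅕) = -4 + 7/5 = -13/5 ≈ -2.6000)
N(h) = -127*h (N(h) = -128*h + h = -127*h)
Q = 39378 (Q = -3*(-13126) = 39378)
N(Z(10, K)) + Q = -127*(-11 - 1*10) + 39378 = -127*(-11 - 10) + 39378 = -127*(-21) + 39378 = 2667 + 39378 = 42045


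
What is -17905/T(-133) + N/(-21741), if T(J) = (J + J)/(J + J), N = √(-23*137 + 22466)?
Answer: -17905 - √19315/21741 ≈ -17905.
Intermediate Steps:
N = √19315 (N = √(-3151 + 22466) = √19315 ≈ 138.98)
T(J) = 1 (T(J) = (2*J)/((2*J)) = (2*J)*(1/(2*J)) = 1)
-17905/T(-133) + N/(-21741) = -17905/1 + √19315/(-21741) = -17905*1 + √19315*(-1/21741) = -17905 - √19315/21741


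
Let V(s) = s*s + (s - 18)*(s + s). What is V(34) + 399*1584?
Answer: 634260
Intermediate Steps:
V(s) = s² + 2*s*(-18 + s) (V(s) = s² + (-18 + s)*(2*s) = s² + 2*s*(-18 + s))
V(34) + 399*1584 = 3*34*(-12 + 34) + 399*1584 = 3*34*22 + 632016 = 2244 + 632016 = 634260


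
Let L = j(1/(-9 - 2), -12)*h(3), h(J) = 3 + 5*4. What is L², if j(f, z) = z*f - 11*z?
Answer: 1133803584/121 ≈ 9.3703e+6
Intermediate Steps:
j(f, z) = -11*z + f*z (j(f, z) = f*z - 11*z = -11*z + f*z)
h(J) = 23 (h(J) = 3 + 20 = 23)
L = 33672/11 (L = -12*(-11 + 1/(-9 - 2))*23 = -12*(-11 + 1/(-11))*23 = -12*(-11 - 1/11)*23 = -12*(-122/11)*23 = (1464/11)*23 = 33672/11 ≈ 3061.1)
L² = (33672/11)² = 1133803584/121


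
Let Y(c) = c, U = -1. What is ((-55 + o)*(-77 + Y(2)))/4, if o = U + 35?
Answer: 1575/4 ≈ 393.75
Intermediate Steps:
o = 34 (o = -1 + 35 = 34)
((-55 + o)*(-77 + Y(2)))/4 = ((-55 + 34)*(-77 + 2))/4 = -21*(-75)*(¼) = 1575*(¼) = 1575/4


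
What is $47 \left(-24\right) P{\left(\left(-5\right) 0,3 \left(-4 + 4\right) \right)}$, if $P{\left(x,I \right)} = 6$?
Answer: $-6768$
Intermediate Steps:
$47 \left(-24\right) P{\left(\left(-5\right) 0,3 \left(-4 + 4\right) \right)} = 47 \left(-24\right) 6 = \left(-1128\right) 6 = -6768$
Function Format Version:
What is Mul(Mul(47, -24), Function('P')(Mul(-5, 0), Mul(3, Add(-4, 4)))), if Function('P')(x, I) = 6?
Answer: -6768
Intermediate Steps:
Mul(Mul(47, -24), Function('P')(Mul(-5, 0), Mul(3, Add(-4, 4)))) = Mul(Mul(47, -24), 6) = Mul(-1128, 6) = -6768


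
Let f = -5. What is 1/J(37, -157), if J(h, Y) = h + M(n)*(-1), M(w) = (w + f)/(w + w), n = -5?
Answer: 1/36 ≈ 0.027778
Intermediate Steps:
M(w) = (-5 + w)/(2*w) (M(w) = (w - 5)/(w + w) = (-5 + w)/((2*w)) = (-5 + w)*(1/(2*w)) = (-5 + w)/(2*w))
J(h, Y) = -1 + h (J(h, Y) = h + ((1/2)*(-5 - 5)/(-5))*(-1) = h + ((1/2)*(-1/5)*(-10))*(-1) = h + 1*(-1) = h - 1 = -1 + h)
1/J(37, -157) = 1/(-1 + 37) = 1/36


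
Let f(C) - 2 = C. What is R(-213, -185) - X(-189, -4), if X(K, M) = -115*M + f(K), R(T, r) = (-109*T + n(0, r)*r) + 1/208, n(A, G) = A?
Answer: 4772353/208 ≈ 22944.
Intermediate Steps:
f(C) = 2 + C
R(T, r) = 1/208 - 109*T (R(T, r) = (-109*T + 0*r) + 1/208 = (-109*T + 0) + 1/208 = -109*T + 1/208 = 1/208 - 109*T)
X(K, M) = 2 + K - 115*M (X(K, M) = -115*M + (2 + K) = 2 + K - 115*M)
R(-213, -185) - X(-189, -4) = (1/208 - 109*(-213)) - (2 - 189 - 115*(-4)) = (1/208 + 23217) - (2 - 189 + 460) = 4829137/208 - 1*273 = 4829137/208 - 273 = 4772353/208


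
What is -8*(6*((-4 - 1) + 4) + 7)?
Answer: -8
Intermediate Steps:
-8*(6*((-4 - 1) + 4) + 7) = -8*(6*(-5 + 4) + 7) = -8*(6*(-1) + 7) = -8*(-6 + 7) = -8*1 = -8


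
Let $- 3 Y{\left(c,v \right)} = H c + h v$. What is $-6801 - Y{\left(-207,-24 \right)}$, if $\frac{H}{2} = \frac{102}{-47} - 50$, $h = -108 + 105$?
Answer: $\frac{19857}{47} \approx 422.49$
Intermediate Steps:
$h = -3$
$H = - \frac{4904}{47}$ ($H = 2 \left(\frac{102}{-47} - 50\right) = 2 \left(102 \left(- \frac{1}{47}\right) - 50\right) = 2 \left(- \frac{102}{47} - 50\right) = 2 \left(- \frac{2452}{47}\right) = - \frac{4904}{47} \approx -104.34$)
$Y{\left(c,v \right)} = v + \frac{4904 c}{141}$ ($Y{\left(c,v \right)} = - \frac{- \frac{4904 c}{47} - 3 v}{3} = - \frac{- 3 v - \frac{4904 c}{47}}{3} = v + \frac{4904 c}{141}$)
$-6801 - Y{\left(-207,-24 \right)} = -6801 - \left(-24 + \frac{4904}{141} \left(-207\right)\right) = -6801 - \left(-24 - \frac{338376}{47}\right) = -6801 - - \frac{339504}{47} = -6801 + \frac{339504}{47} = \frac{19857}{47}$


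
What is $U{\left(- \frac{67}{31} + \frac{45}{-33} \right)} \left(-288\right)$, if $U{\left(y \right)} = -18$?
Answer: $5184$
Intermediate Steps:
$U{\left(- \frac{67}{31} + \frac{45}{-33} \right)} \left(-288\right) = \left(-18\right) \left(-288\right) = 5184$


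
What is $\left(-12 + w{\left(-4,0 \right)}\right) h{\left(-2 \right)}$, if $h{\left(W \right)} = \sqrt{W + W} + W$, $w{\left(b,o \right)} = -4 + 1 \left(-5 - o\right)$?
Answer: $42 - 42 i \approx 42.0 - 42.0 i$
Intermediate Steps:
$w{\left(b,o \right)} = -9 - o$ ($w{\left(b,o \right)} = -4 - \left(5 + o\right) = -9 - o$)
$h{\left(W \right)} = W + \sqrt{2} \sqrt{W}$ ($h{\left(W \right)} = \sqrt{2 W} + W = \sqrt{2} \sqrt{W} + W = W + \sqrt{2} \sqrt{W}$)
$\left(-12 + w{\left(-4,0 \right)}\right) h{\left(-2 \right)} = \left(-12 - 9\right) \left(-2 + \sqrt{2} \sqrt{-2}\right) = \left(-12 + \left(-9 + 0\right)\right) \left(-2 + \sqrt{2} i \sqrt{2}\right) = \left(-12 - 9\right) \left(-2 + 2 i\right) = - 21 \left(-2 + 2 i\right) = 42 - 42 i$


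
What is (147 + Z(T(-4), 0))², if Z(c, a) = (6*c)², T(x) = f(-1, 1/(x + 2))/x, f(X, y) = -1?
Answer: 356409/16 ≈ 22276.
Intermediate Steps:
T(x) = -1/x
Z(c, a) = 36*c²
(147 + Z(T(-4), 0))² = (147 + 36*(-1/(-4))²)² = (147 + 36*(-1*(-¼))²)² = (147 + 36*(¼)²)² = (147 + 36*(1/16))² = (147 + 9/4)² = (597/4)² = 356409/16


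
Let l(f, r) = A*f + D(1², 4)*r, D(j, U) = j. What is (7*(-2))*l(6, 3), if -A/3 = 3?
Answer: 714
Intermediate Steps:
A = -9 (A = -3*3 = -9)
l(f, r) = r - 9*f (l(f, r) = -9*f + 1²*r = -9*f + 1*r = -9*f + r = r - 9*f)
(7*(-2))*l(6, 3) = (7*(-2))*(3 - 9*6) = -14*(3 - 54) = -14*(-51) = 714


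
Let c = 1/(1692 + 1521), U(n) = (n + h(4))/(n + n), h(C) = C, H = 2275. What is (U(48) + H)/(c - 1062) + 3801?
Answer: 103699839117/27297640 ≈ 3798.9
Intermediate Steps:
U(n) = (4 + n)/(2*n) (U(n) = (n + 4)/(n + n) = (4 + n)/((2*n)) = (4 + n)*(1/(2*n)) = (4 + n)/(2*n))
c = 1/3213 ≈ 0.00031124
(U(48) + H)/(c - 1062) + 3801 = ((½)*(4 + 48)/48 + 2275)/(1/3213 - 1062) + 3801 = ((½)*(1/48)*52 + 2275)/(-3412205/3213) + 3801 = (13/24 + 2275)*(-3213/3412205) + 3801 = (54613/24)*(-3213/3412205) + 3801 = -58490523/27297640 + 3801 = 103699839117/27297640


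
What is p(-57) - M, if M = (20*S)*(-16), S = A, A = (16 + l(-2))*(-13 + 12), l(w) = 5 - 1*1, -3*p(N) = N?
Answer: -6381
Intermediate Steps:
p(N) = -N/3
l(w) = 4 (l(w) = 5 - 1 = 4)
A = -20 (A = (16 + 4)*(-13 + 12) = 20*(-1) = -20)
S = -20
M = 6400 (M = (20*(-20))*(-16) = -400*(-16) = 6400)
p(-57) - M = -⅓*(-57) - 1*6400 = 19 - 6400 = -6381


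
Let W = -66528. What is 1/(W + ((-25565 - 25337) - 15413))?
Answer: -1/132843 ≈ -7.5277e-6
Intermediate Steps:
1/(W + ((-25565 - 25337) - 15413)) = 1/(-66528 + ((-25565 - 25337) - 15413)) = 1/(-66528 + (-50902 - 15413)) = 1/(-66528 - 66315) = 1/(-132843) = -1/132843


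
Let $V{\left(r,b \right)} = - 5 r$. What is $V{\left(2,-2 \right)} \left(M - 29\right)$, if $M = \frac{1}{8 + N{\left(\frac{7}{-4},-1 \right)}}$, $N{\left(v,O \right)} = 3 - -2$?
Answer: $\frac{3760}{13} \approx 289.23$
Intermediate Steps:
$N{\left(v,O \right)} = 5$ ($N{\left(v,O \right)} = 3 + 2 = 5$)
$M = \frac{1}{13}$ ($M = \frac{1}{8 + 5} = \frac{1}{13} \approx 0.076923$)
$V{\left(2,-2 \right)} \left(M - 29\right) = \left(-5\right) 2 \left(\frac{1}{13} - 29\right) = \left(-10\right) \left(- \frac{376}{13}\right) = \frac{3760}{13}$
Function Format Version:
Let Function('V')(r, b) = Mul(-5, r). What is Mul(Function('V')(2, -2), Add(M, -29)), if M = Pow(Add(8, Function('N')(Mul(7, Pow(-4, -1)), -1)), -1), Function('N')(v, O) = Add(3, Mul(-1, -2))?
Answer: Rational(3760, 13) ≈ 289.23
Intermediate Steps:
Function('N')(v, O) = 5 (Function('N')(v, O) = Add(3, 2) = 5)
M = Rational(1, 13) (M = Pow(Add(8, 5), -1) = Pow(13, -1) = Rational(1, 13) ≈ 0.076923)
Mul(Function('V')(2, -2), Add(M, -29)) = Mul(Mul(-5, 2), Add(Rational(1, 13), -29)) = Mul(-10, Rational(-376, 13)) = Rational(3760, 13)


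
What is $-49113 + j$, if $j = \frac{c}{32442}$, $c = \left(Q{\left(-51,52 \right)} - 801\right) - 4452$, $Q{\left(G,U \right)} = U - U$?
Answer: $- \frac{531109733}{10814} \approx -49113.0$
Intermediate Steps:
$Q{\left(G,U \right)} = 0$
$c = -5253$ ($c = \left(0 - 801\right) - 4452 = -801 - 4452 = -5253$)
$j = - \frac{1751}{10814}$ ($j = - \frac{5253}{32442} = \left(-5253\right) \frac{1}{32442} = - \frac{1751}{10814} \approx -0.16192$)
$-49113 + j = -49113 - \frac{1751}{10814} = - \frac{531109733}{10814}$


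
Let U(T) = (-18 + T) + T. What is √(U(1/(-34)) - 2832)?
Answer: I*√823667/17 ≈ 53.386*I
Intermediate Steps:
U(T) = -18 + 2*T
√(U(1/(-34)) - 2832) = √((-18 + 2/(-34)) - 2832) = √((-18 + 2*(-1/34)) - 2832) = √((-18 - 1/17) - 2832) = √(-307/17 - 2832) = √(-48451/17) = I*√823667/17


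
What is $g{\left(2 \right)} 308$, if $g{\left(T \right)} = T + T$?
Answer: $1232$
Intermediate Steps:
$g{\left(T \right)} = 2 T$
$g{\left(2 \right)} 308 = 2 \cdot 2 \cdot 308 = 4 \cdot 308 = 1232$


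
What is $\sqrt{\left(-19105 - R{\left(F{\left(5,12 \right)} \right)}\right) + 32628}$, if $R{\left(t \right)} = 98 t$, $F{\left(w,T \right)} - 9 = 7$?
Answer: $\sqrt{11955} \approx 109.34$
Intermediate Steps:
$F{\left(w,T \right)} = 16$ ($F{\left(w,T \right)} = 9 + 7 = 16$)
$\sqrt{\left(-19105 - R{\left(F{\left(5,12 \right)} \right)}\right) + 32628} = \sqrt{\left(-19105 - 98 \cdot 16\right) + 32628} = \sqrt{\left(-19105 - 1568\right) + 32628} = \sqrt{-20673 + 32628} = \sqrt{11955}$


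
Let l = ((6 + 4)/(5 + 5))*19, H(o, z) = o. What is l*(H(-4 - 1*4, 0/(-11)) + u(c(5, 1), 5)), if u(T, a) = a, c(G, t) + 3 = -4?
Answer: -57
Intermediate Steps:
c(G, t) = -7 (c(G, t) = -3 - 4 = -7)
l = 19 (l = (10/10)*19 = (10*(⅒))*19 = 1*19 = 19)
l*(H(-4 - 1*4, 0/(-11)) + u(c(5, 1), 5)) = 19*((-4 - 1*4) + 5) = 19*((-4 - 4) + 5) = 19*(-8 + 5) = 19*(-3) = -57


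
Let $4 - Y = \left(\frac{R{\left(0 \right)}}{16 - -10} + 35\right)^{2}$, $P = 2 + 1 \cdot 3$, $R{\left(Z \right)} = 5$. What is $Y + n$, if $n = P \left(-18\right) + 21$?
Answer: $- \frac{881165}{676} \approx -1303.5$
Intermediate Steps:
$P = 5$ ($P = 2 + 3 = 5$)
$n = -69$ ($n = 5 \left(-18\right) + 21 = -90 + 21 = -69$)
$Y = - \frac{834521}{676}$ ($Y = 4 - \left(\frac{5}{16 - -10} + 35\right)^{2} = 4 - \left(\frac{5}{16 + 10} + 35\right)^{2} = 4 - \left(\frac{5}{26} + 35\right)^{2} = 4 - \left(\frac{915}{26}\right)^{2} = 4 - \frac{837225}{676} = - \frac{834521}{676} \approx -1234.5$)
$Y + n = - \frac{834521}{676} - 69 = - \frac{881165}{676}$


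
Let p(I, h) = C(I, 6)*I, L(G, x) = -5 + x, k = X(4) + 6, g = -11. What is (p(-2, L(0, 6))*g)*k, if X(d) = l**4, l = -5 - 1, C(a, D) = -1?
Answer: -28644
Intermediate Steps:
l = -6
X(d) = 1296 (X(d) = (-6)**4 = 1296)
k = 1302 (k = 1296 + 6 = 1302)
p(I, h) = -I
(p(-2, L(0, 6))*g)*k = (-1*(-2)*(-11))*1302 = (2*(-11))*1302 = -22*1302 = -28644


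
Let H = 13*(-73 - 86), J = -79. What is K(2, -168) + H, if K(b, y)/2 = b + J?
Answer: -2221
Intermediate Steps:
H = -2067 (H = 13*(-159) = -2067)
K(b, y) = -158 + 2*b (K(b, y) = 2*(b - 79) = 2*(-79 + b) = -158 + 2*b)
K(2, -168) + H = (-158 + 2*2) - 2067 = (-158 + 4) - 2067 = -154 - 2067 = -2221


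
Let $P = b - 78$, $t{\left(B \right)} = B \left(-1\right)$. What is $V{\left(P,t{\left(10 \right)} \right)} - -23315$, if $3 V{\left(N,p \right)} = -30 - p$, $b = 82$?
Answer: $\frac{69925}{3} \approx 23308.0$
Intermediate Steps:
$t{\left(B \right)} = - B$
$P = 4$ ($P = 82 - 78 = 4$)
$V{\left(N,p \right)} = -10 - \frac{p}{3}$ ($V{\left(N,p \right)} = \frac{-30 - p}{3} = -10 - \frac{p}{3}$)
$V{\left(P,t{\left(10 \right)} \right)} - -23315 = \left(-10 - \frac{\left(-1\right) 10}{3}\right) - -23315 = \left(-10 - - \frac{10}{3}\right) + 23315 = \left(-10 + \frac{10}{3}\right) + 23315 = - \frac{20}{3} + 23315 = \frac{69925}{3}$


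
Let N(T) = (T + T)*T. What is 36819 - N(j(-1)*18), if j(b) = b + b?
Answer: 34227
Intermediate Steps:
j(b) = 2*b
N(T) = 2*T² (N(T) = (2*T)*T = 2*T²)
36819 - N(j(-1)*18) = 36819 - 2*((2*(-1))*18)² = 36819 - 2*(-2*18)² = 36819 - 2*(-36)² = 36819 - 2*1296 = 36819 - 1*2592 = 36819 - 2592 = 34227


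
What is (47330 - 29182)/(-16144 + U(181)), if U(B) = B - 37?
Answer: -4537/4000 ≈ -1.1343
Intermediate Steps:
U(B) = -37 + B
(47330 - 29182)/(-16144 + U(181)) = (47330 - 29182)/(-16144 + (-37 + 181)) = 18148/(-16144 + 144) = 18148/(-16000) = 18148*(-1/16000) = -4537/4000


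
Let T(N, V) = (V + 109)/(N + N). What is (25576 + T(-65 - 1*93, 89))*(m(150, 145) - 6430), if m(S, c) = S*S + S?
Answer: 32771771990/79 ≈ 4.1483e+8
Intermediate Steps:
m(S, c) = S + S² (m(S, c) = S² + S = S + S²)
T(N, V) = (109 + V)/(2*N) (T(N, V) = (109 + V)/((2*N)) = (109 + V)*(1/(2*N)) = (109 + V)/(2*N))
(25576 + T(-65 - 1*93, 89))*(m(150, 145) - 6430) = (25576 + (109 + 89)/(2*(-65 - 1*93)))*(150*(1 + 150) - 6430) = (25576 + (½)*198/(-65 - 93))*(150*151 - 6430) = (25576 + (½)*198/(-158))*(22650 - 6430) = (25576 + (½)*(-1/158)*198)*16220 = (25576 - 99/158)*16220 = (4040909/158)*16220 = 32771771990/79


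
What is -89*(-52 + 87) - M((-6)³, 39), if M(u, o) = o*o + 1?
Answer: -4637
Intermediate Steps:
M(u, o) = 1 + o² (M(u, o) = o² + 1 = 1 + o²)
-89*(-52 + 87) - M((-6)³, 39) = -89*(-52 + 87) - (1 + 39²) = -89*35 - (1 + 1521) = -3115 - 1*1522 = -3115 - 1522 = -4637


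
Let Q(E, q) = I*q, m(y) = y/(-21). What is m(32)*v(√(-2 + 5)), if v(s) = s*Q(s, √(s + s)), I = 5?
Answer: -160*√2*3^(¾)/21 ≈ -24.562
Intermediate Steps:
m(y) = -y/21 (m(y) = y*(-1/21) = -y/21)
Q(E, q) = 5*q
v(s) = 5*√2*s^(3/2) (v(s) = s*(5*√(s + s)) = s*(5*√(2*s)) = s*(5*(√2*√s)) = s*(5*√2*√s) = 5*√2*s^(3/2))
m(32)*v(√(-2 + 5)) = (-1/21*32)*(5*√2*(√(-2 + 5))^(3/2)) = -160*√2*(√3)^(3/2)/21 = -160*√2*3^(¾)/21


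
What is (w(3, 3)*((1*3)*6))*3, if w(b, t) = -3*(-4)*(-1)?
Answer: -648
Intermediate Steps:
w(b, t) = -12 (w(b, t) = 12*(-1) = -12)
(w(3, 3)*((1*3)*6))*3 = -12*1*3*6*3 = -36*6*3 = -12*18*3 = -216*3 = -648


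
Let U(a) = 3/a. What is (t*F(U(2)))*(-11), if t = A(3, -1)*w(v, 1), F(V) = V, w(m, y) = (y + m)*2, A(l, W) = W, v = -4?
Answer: -99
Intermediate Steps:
w(m, y) = 2*m + 2*y (w(m, y) = (m + y)*2 = 2*m + 2*y)
t = 6 (t = -(2*(-4) + 2*1) = -(-8 + 2) = -1*(-6) = 6)
(t*F(U(2)))*(-11) = (6*(3/2))*(-11) = 9*(-11) = -99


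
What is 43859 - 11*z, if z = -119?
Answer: 45168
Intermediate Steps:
43859 - 11*z = 43859 - 11*(-119) = 43859 + 1309 = 45168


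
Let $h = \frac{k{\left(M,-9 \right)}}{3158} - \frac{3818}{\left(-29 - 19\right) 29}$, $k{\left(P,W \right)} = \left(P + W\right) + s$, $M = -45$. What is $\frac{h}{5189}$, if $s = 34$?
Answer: $\frac{3007351}{5702627976} \approx 0.00052736$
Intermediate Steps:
$k{\left(P,W \right)} = 34 + P + W$ ($k{\left(P,W \right)} = \left(P + W\right) + 34 = 34 + P + W$)
$h = \frac{3007351}{1098984}$ ($h = \frac{34 - 45 - 9}{3158} - \frac{3818}{\left(-29 - 19\right) 29} = \left(-20\right) \frac{1}{3158} - \frac{3818}{\left(-48\right) 29} = - \frac{10}{1579} - \frac{3818}{-1392} = - \frac{10}{1579} - - \frac{1909}{696} = - \frac{10}{1579} + \frac{1909}{696} = \frac{3007351}{1098984} \approx 2.7365$)
$\frac{h}{5189} = \frac{3007351}{1098984 \cdot 5189} = \frac{3007351}{1098984} \cdot \frac{1}{5189} = \frac{3007351}{5702627976}$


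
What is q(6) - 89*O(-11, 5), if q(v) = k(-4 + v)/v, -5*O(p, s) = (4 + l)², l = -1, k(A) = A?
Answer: 2408/15 ≈ 160.53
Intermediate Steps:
O(p, s) = -9/5 (O(p, s) = -(4 - 1)²/5 = -⅕*3² = -⅕*9 = -9/5)
q(v) = (-4 + v)/v
q(6) - 89*O(-11, 5) = (-4 + 6)/6 - 89*(-9/5) = (⅙)*2 + 801/5 = ⅓ + 801/5 = 2408/15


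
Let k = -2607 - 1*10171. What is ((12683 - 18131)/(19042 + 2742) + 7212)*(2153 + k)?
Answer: -208649446875/2723 ≈ -7.6625e+7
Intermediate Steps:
k = -12778 (k = -2607 - 10171 = -12778)
((12683 - 18131)/(19042 + 2742) + 7212)*(2153 + k) = ((12683 - 18131)/(19042 + 2742) + 7212)*(2153 - 12778) = (-5448/21784 + 7212)*(-10625) = (-5448*1/21784 + 7212)*(-10625) = (-681/2723 + 7212)*(-10625) = (19637595/2723)*(-10625) = -208649446875/2723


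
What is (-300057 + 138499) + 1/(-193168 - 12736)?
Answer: -33265438433/205904 ≈ -1.6156e+5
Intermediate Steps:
(-300057 + 138499) + 1/(-193168 - 12736) = -161558 + 1/(-205904) = -161558 - 1/205904 = -33265438433/205904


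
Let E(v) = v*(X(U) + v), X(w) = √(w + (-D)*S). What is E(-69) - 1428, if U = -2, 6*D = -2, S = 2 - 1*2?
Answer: 3333 - 69*I*√2 ≈ 3333.0 - 97.581*I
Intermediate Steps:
S = 0 (S = 2 - 2 = 0)
D = -⅓ (D = (⅙)*(-2) = -⅓ ≈ -0.33333)
X(w) = √w (X(w) = √(w - 1*(-⅓)*0) = √(w + (⅓)*0) = √(w + 0) = √w)
E(v) = v*(v + I*√2) (E(v) = v*(√(-2) + v) = v*(I*√2 + v) = v*(v + I*√2))
E(-69) - 1428 = -69*(-69 + I*√2) - 1428 = (4761 - 69*I*√2) - 1428 = 3333 - 69*I*√2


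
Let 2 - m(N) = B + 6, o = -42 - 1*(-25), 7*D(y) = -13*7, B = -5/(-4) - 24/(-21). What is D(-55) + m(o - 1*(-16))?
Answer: -543/28 ≈ -19.393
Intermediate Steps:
B = 67/28 (B = -5*(-¼) - 24*(-1/21) = 5/4 + 8/7 = 67/28 ≈ 2.3929)
D(y) = -13 (D(y) = (-13*7)/7 = (⅐)*(-91) = -13)
o = -17 (o = -42 + 25 = -17)
m(N) = -179/28 (m(N) = 2 - (67/28 + 6) = 2 - 1*235/28 = 2 - 235/28 = -179/28)
D(-55) + m(o - 1*(-16)) = -13 - 179/28 = -543/28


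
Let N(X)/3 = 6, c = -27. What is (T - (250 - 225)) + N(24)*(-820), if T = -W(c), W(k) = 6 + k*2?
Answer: -14737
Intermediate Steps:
N(X) = 18 (N(X) = 3*6 = 18)
W(k) = 6 + 2*k
T = 48 (T = -(6 + 2*(-27)) = -(6 - 54) = -1*(-48) = 48)
(T - (250 - 225)) + N(24)*(-820) = (48 - (250 - 225)) + 18*(-820) = (48 - 1*25) - 14760 = (48 - 25) - 14760 = 23 - 14760 = -14737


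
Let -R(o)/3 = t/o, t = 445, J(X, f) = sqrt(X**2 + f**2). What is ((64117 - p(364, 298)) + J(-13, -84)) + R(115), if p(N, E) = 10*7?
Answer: 1474769/23 ≈ 64120.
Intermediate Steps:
R(o) = -1335/o
p(N, E) = 70
((64117 - p(364, 298)) + J(-13, -84)) + R(115) = ((64117 - 1*70) + sqrt((-13)**2 + (-84)**2)) - 1335/115 = ((64117 - 70) + sqrt(169 + 7056)) - 1335*1/115 = (64047 + sqrt(7225)) - 267/23 = (64047 + 85) - 267/23 = 64132 - 267/23 = 1474769/23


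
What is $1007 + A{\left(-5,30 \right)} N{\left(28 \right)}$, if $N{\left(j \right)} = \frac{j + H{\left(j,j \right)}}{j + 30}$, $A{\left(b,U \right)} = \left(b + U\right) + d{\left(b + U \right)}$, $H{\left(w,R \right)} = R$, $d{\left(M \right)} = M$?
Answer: $\frac{30603}{29} \approx 1055.3$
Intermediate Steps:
$A{\left(b,U \right)} = 2 U + 2 b$ ($A{\left(b,U \right)} = \left(b + U\right) + \left(b + U\right) = \left(U + b\right) + \left(U + b\right) = 2 U + 2 b$)
$N{\left(j \right)} = \frac{2 j}{30 + j}$ ($N{\left(j \right)} = \frac{j + j}{j + 30} = \frac{2 j}{30 + j}$)
$1007 + A{\left(-5,30 \right)} N{\left(28 \right)} = 1007 + \left(2 \cdot 30 + 2 \left(-5\right)\right) 2 \cdot 28 \frac{1}{30 + 28} = 1007 + \left(60 - 10\right) 2 \cdot 28 \cdot \frac{1}{58} = 1007 + 50 \cdot 2 \cdot 28 \cdot \frac{1}{58} = 1007 + 50 \cdot \frac{28}{29} = 1007 + \frac{1400}{29} = \frac{30603}{29}$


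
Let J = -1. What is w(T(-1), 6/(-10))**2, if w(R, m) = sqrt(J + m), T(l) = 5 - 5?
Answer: -8/5 ≈ -1.6000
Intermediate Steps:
T(l) = 0
w(R, m) = sqrt(-1 + m)
w(T(-1), 6/(-10))**2 = (sqrt(-1 + 6/(-10)))**2 = (sqrt(-1 + 6*(-1/10)))**2 = (sqrt(-1 - 3/5))**2 = (sqrt(-8/5))**2 = (2*I*sqrt(10)/5)**2 = -8/5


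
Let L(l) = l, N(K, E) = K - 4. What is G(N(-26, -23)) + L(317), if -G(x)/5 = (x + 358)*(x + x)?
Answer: 98717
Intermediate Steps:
N(K, E) = -4 + K
G(x) = -10*x*(358 + x) (G(x) = -5*(x + 358)*(x + x) = -5*(358 + x)*2*x = -10*x*(358 + x))
G(N(-26, -23)) + L(317) = -10*(-4 - 26)*(358 + (-4 - 26)) + 317 = -10*(-30)*(358 - 30) + 317 = -10*(-30)*328 + 317 = 98400 + 317 = 98717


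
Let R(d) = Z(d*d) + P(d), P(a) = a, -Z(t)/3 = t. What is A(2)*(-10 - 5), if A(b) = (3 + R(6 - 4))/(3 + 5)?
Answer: 105/8 ≈ 13.125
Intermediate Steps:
Z(t) = -3*t
R(d) = d - 3*d**2 (R(d) = -3*d*d + d = -3*d**2 + d = d - 3*d**2)
A(b) = -7/8 (A(b) = (3 + (6 - 4)*(1 - 3*(6 - 4)))/(3 + 5) = (3 + 2*(1 - 3*2))/8 = (3 + 2*(1 - 6))*(1/8) = (3 + 2*(-5))*(1/8) = (3 - 10)*(1/8) = -7*1/8 = -7/8)
A(2)*(-10 - 5) = -7*(-10 - 5)/8 = -7/8*(-15) = 105/8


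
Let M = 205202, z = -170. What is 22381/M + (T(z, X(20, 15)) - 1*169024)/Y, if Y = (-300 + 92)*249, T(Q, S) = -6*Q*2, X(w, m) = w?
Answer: 1107018985/332119437 ≈ 3.3332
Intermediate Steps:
T(Q, S) = -12*Q
Y = -51792 (Y = -208*249 = -51792)
22381/M + (T(z, X(20, 15)) - 1*169024)/Y = 22381/205202 + (-12*(-170) - 1*169024)/(-51792) = 22381*(1/205202) + (2040 - 169024)*(-1/51792) = 22381/205202 - 166984*(-1/51792) = 22381/205202 + 20873/6474 = 1107018985/332119437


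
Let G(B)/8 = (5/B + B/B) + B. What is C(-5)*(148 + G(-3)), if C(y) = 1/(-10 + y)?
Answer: -356/45 ≈ -7.9111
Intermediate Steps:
G(B) = 8 + 8*B + 40/B (G(B) = 8*((5/B + B/B) + B) = 8*((5/B + 1) + B) = 8*((1 + 5/B) + B) = 8*(1 + B + 5/B) = 8 + 8*B + 40/B)
C(-5)*(148 + G(-3)) = (148 + (8 + 8*(-3) + 40/(-3)))/(-10 - 5) = (148 + (8 - 24 + 40*(-⅓)))/(-15) = -(148 + (8 - 24 - 40/3))/15 = -(148 - 88/3)/15 = -1/15*356/3 = -356/45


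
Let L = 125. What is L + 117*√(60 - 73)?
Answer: 125 + 117*I*√13 ≈ 125.0 + 421.85*I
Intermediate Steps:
L + 117*√(60 - 73) = 125 + 117*√(60 - 73) = 125 + 117*√(-13) = 125 + 117*(I*√13) = 125 + 117*I*√13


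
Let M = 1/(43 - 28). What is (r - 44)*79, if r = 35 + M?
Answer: -10586/15 ≈ -705.73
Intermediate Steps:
M = 1/15 ≈ 0.066667
r = 526/15 (r = 35 + 1/15 = 526/15 ≈ 35.067)
(r - 44)*79 = (526/15 - 44)*79 = -134/15*79 = -10586/15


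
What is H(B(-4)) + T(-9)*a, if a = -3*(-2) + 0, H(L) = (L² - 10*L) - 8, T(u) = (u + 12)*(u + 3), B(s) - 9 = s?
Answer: -141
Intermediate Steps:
B(s) = 9 + s
T(u) = (3 + u)*(12 + u) (T(u) = (12 + u)*(3 + u) = (3 + u)*(12 + u))
H(L) = -8 + L² - 10*L
a = 6 (a = 6 + 0 = 6)
H(B(-4)) + T(-9)*a = (-8 + (9 - 4)² - 10*(9 - 4)) + (36 + (-9)² + 15*(-9))*6 = (-8 + 5² - 10*5) + (36 + 81 - 135)*6 = (-8 + 25 - 50) - 18*6 = -33 - 108 = -141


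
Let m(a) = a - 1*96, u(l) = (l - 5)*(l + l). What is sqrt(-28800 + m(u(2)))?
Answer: 6*I*sqrt(803) ≈ 170.02*I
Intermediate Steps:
u(l) = 2*l*(-5 + l) (u(l) = (-5 + l)*(2*l) = 2*l*(-5 + l))
m(a) = -96 + a (m(a) = a - 96 = -96 + a)
sqrt(-28800 + m(u(2))) = sqrt(-28800 + (-96 + 2*2*(-5 + 2))) = sqrt(-28800 + (-96 + 2*2*(-3))) = sqrt(-28800 + (-96 - 12)) = sqrt(-28800 - 108) = sqrt(-28908) = 6*I*sqrt(803)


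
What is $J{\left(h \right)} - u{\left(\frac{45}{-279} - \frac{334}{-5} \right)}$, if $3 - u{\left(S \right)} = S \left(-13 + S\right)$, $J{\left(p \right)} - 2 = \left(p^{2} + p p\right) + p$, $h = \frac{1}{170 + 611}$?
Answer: $\frac{52365952021616}{14654313025} \approx 3573.4$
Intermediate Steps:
$h = \frac{1}{781} \approx 0.0012804$
$J{\left(p \right)} = 2 + p + 2 p^{2}$ ($J{\left(p \right)} = 2 + \left(\left(p^{2} + p p\right) + p\right) = 2 + \left(\left(p^{2} + p^{2}\right) + p\right) = 2 + \left(2 p^{2} + p\right) = 2 + \left(p + 2 p^{2}\right) = 2 + p + 2 p^{2}$)
$u{\left(S \right)} = 3 - S \left(-13 + S\right)$
$J{\left(h \right)} - u{\left(\frac{45}{-279} - \frac{334}{-5} \right)} = \left(2 + \frac{1}{781} + \frac{2}{609961}\right) - \left(3 - \left(\frac{45}{-279} - \frac{334}{-5}\right)^{2} + 13 \left(\frac{45}{-279} - \frac{334}{-5}\right)\right) = \left(2 + \frac{1}{781} + 2 \cdot \frac{1}{609961}\right) - \left(3 - \left(45 \left(- \frac{1}{279}\right) - - \frac{334}{5}\right)^{2} + 13 \left(45 \left(- \frac{1}{279}\right) - - \frac{334}{5}\right)\right) = \left(2 + \frac{1}{781} + \frac{2}{609961}\right) - \left(3 - \left(- \frac{5}{31} + \frac{334}{5}\right)^{2} + 13 \left(- \frac{5}{31} + \frac{334}{5}\right)\right) = \frac{1220705}{609961} - \left(3 - \left(\frac{10329}{155}\right)^{2} + 13 \cdot \frac{10329}{155}\right) = \frac{1220705}{609961} - \left(3 - \frac{106688241}{24025} + \frac{134277}{155}\right) = \frac{1220705}{609961} - - \frac{85803231}{24025} = \frac{1220705}{609961} + \frac{85803231}{24025} = \frac{52365952021616}{14654313025}$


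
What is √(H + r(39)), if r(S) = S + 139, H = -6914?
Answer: 4*I*√421 ≈ 82.073*I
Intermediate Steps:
r(S) = 139 + S
√(H + r(39)) = √(-6914 + (139 + 39)) = √(-6914 + 178) = √(-6736) = 4*I*√421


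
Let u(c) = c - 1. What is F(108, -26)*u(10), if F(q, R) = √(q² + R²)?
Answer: 18*√3085 ≈ 999.77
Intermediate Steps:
u(c) = -1 + c
F(q, R) = √(R² + q²)
F(108, -26)*u(10) = √((-26)² + 108²)*(-1 + 10) = √(676 + 11664)*9 = √12340*9 = (2*√3085)*9 = 18*√3085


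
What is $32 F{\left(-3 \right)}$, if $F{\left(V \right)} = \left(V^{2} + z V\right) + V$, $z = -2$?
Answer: $384$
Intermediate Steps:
$F{\left(V \right)} = V^{2} - V$ ($F{\left(V \right)} = \left(V^{2} - 2 V\right) + V = V^{2} - V$)
$32 F{\left(-3 \right)} = 32 \left(- 3 \left(-1 - 3\right)\right) = 32 \left(\left(-3\right) \left(-4\right)\right) = 32 \cdot 12 = 384$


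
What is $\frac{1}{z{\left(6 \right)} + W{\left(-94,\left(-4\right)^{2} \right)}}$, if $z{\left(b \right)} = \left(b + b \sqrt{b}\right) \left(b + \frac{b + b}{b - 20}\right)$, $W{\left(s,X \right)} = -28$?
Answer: $- \frac{35}{69884} + \frac{189 \sqrt{6}}{34942} \approx 0.012748$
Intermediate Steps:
$z{\left(b \right)} = \left(b + b^{\frac{3}{2}}\right) \left(b + \frac{2 b}{-20 + b}\right)$
$\frac{1}{z{\left(6 \right)} + W{\left(-94,\left(-4\right)^{2} \right)}} = \frac{1}{\frac{6^{3} + 6^{\frac{7}{2}} - 18 \cdot 6^{2} - 18 \cdot 6^{\frac{5}{2}}}{-20 + 6} - 28} = \frac{1}{\frac{216 + 216 \sqrt{6} - 648 - 18 \cdot 36 \sqrt{6}}{-14} - 28} = \frac{1}{- \frac{216 + 216 \sqrt{6} - 648 - 648 \sqrt{6}}{14} - 28} = \frac{1}{- \frac{-432 - 432 \sqrt{6}}{14} - 28} = \frac{1}{\left(\frac{216}{7} + \frac{216 \sqrt{6}}{7}\right) - 28} = \frac{1}{\frac{20}{7} + \frac{216 \sqrt{6}}{7}}$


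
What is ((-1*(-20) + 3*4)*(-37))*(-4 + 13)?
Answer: -10656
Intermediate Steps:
((-1*(-20) + 3*4)*(-37))*(-4 + 13) = ((20 + 12)*(-37))*9 = (32*(-37))*9 = -1184*9 = -10656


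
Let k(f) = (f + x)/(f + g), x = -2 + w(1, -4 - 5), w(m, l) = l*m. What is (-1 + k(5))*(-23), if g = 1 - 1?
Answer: 253/5 ≈ 50.600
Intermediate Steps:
g = 0
x = -11 (x = -2 + (-4 - 5)*1 = -2 - 9*1 = -2 - 9 = -11)
k(f) = (-11 + f)/f (k(f) = (f - 11)/(f + 0) = (-11 + f)/f)
(-1 + k(5))*(-23) = (-1 + (-11 + 5)/5)*(-23) = (-1 + (⅕)*(-6))*(-23) = (-1 - 6/5)*(-23) = -11/5*(-23) = 253/5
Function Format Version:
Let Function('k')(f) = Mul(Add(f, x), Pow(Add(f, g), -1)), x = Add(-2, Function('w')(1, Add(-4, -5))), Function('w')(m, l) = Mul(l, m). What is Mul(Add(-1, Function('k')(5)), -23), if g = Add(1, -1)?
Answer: Rational(253, 5) ≈ 50.600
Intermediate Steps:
g = 0
x = -11 (x = Add(-2, Mul(Add(-4, -5), 1)) = Add(-2, Mul(-9, 1)) = Add(-2, -9) = -11)
Function('k')(f) = Mul(Pow(f, -1), Add(-11, f)) (Function('k')(f) = Mul(Add(f, -11), Pow(Add(f, 0), -1)) = Mul(Add(-11, f), Pow(f, -1)) = Mul(Pow(f, -1), Add(-11, f)))
Mul(Add(-1, Function('k')(5)), -23) = Mul(Add(-1, Mul(Pow(5, -1), Add(-11, 5))), -23) = Mul(Add(-1, Mul(Rational(1, 5), -6)), -23) = Mul(Add(-1, Rational(-6, 5)), -23) = Mul(Rational(-11, 5), -23) = Rational(253, 5)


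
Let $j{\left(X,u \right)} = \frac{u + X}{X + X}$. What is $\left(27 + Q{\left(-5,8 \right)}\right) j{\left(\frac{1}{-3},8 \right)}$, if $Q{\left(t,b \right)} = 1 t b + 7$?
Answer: $69$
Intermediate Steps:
$Q{\left(t,b \right)} = 7 + b t$ ($Q{\left(t,b \right)} = t b + 7 = b t + 7 = 7 + b t$)
$j{\left(X,u \right)} = \frac{X + u}{2 X}$
$\left(27 + Q{\left(-5,8 \right)}\right) j{\left(\frac{1}{-3},8 \right)} = \left(27 + \left(7 + 8 \left(-5\right)\right)\right) \frac{\frac{1}{-3} + 8}{2 \frac{1}{-3}} = \left(27 + \left(7 - 40\right)\right) \frac{- \frac{1}{3} + 8}{2 \left(- \frac{1}{3}\right)} = \left(27 - 33\right) \frac{1}{2} \left(-3\right) \frac{23}{3} = \left(-6\right) \left(- \frac{23}{2}\right) = 69$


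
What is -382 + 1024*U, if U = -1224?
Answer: -1253758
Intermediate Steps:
-382 + 1024*U = -382 + 1024*(-1224) = -382 - 1253376 = -1253758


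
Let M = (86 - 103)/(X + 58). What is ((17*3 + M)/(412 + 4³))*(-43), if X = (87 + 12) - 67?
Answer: -11567/2520 ≈ -4.5901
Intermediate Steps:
X = 32 (X = 99 - 67 = 32)
M = -17/90 (M = (86 - 103)/(32 + 58) = -17/90 ≈ -0.18889)
((17*3 + M)/(412 + 4³))*(-43) = ((17*3 - 17/90)/(412 + 4³))*(-43) = ((51 - 17/90)/(412 + 64))*(-43) = ((4573/90)/476)*(-43) = ((4573/90)*(1/476))*(-43) = (269/2520)*(-43) = -11567/2520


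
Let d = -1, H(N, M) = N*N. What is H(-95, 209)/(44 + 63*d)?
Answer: -475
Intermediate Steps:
H(N, M) = N²
H(-95, 209)/(44 + 63*d) = (-95)²/(44 + 63*(-1)) = 9025/(44 - 63) = 9025/(-19) = 9025*(-1/19) = -475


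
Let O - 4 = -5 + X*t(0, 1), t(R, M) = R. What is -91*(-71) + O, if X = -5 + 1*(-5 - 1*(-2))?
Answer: 6460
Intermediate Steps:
X = -8 (X = -5 + 1*(-5 + 2) = -5 + 1*(-3) = -5 - 3 = -8)
O = -1 (O = 4 + (-5 - 8*0) = 4 + (-5 + 0) = 4 - 5 = -1)
-91*(-71) + O = -91*(-71) - 1 = 6461 - 1 = 6460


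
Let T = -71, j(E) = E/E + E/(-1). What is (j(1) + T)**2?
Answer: 5041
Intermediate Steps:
j(E) = 1 - E (j(E) = 1 + E*(-1) = 1 - E)
(j(1) + T)**2 = ((1 - 1*1) - 71)**2 = ((1 - 1) - 71)**2 = (0 - 71)**2 = (-71)**2 = 5041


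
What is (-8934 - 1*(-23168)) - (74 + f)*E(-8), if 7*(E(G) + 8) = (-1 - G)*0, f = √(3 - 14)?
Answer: 14826 + 8*I*√11 ≈ 14826.0 + 26.533*I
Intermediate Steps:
f = I*√11 (f = √(-11) = I*√11 ≈ 3.3166*I)
E(G) = -8 (E(G) = -8 + ((-1 - G)*0)/7 = -8 + (⅐)*0 = -8 + 0 = -8)
(-8934 - 1*(-23168)) - (74 + f)*E(-8) = (-8934 - 1*(-23168)) - (74 + I*√11)*(-8) = (-8934 + 23168) - (-592 - 8*I*√11) = 14234 + (592 + 8*I*√11) = 14826 + 8*I*√11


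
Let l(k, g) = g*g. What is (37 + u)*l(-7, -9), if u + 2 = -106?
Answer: -5751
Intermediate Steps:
u = -108 (u = -2 - 106 = -108)
l(k, g) = g²
(37 + u)*l(-7, -9) = (37 - 108)*(-9)² = -71*81 = -5751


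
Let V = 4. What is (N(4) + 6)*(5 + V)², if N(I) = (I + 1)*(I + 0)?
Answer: 2106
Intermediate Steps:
N(I) = I*(1 + I) (N(I) = (1 + I)*I = I*(1 + I))
(N(4) + 6)*(5 + V)² = (4*(1 + 4) + 6)*(5 + 4)² = (4*5 + 6)*9² = (20 + 6)*81 = 26*81 = 2106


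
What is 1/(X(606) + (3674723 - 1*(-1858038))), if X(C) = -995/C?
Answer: 606/3352852171 ≈ 1.8074e-7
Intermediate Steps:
1/(X(606) + (3674723 - 1*(-1858038))) = 1/(-995/606 + (3674723 - 1*(-1858038))) = 1/(-995*1/606 + (3674723 + 1858038)) = 1/(-995/606 + 5532761) = 1/(3352852171/606) = 606/3352852171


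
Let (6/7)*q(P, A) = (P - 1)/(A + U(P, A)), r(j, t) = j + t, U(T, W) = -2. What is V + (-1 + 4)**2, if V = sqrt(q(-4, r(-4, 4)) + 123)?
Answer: 9 + sqrt(4533)/6 ≈ 20.221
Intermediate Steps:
q(P, A) = 7*(-1 + P)/(6*(-2 + A)) (q(P, A) = 7*((P - 1)/(A - 2))/6 = 7*((-1 + P)/(-2 + A))/6 = 7*(-1 + P)/(6*(-2 + A)))
V = sqrt(4533)/6 (V = sqrt(7*(-1 - 4)/(6*(-2 + (-4 + 4))) + 123) = sqrt((7/6)*(-5)/(-2 + 0) + 123) = sqrt((7/6)*(-5)/(-2) + 123) = sqrt((7/6)*(-1/2)*(-5) + 123) = sqrt(35/12 + 123) = sqrt(1511/12) = sqrt(4533)/6 ≈ 11.221)
V + (-1 + 4)**2 = sqrt(4533)/6 + (-1 + 4)**2 = sqrt(4533)/6 + 3**2 = sqrt(4533)/6 + 9 = 9 + sqrt(4533)/6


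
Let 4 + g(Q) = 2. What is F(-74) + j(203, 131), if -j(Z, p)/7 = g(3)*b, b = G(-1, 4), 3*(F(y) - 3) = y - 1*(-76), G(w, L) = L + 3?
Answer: 305/3 ≈ 101.67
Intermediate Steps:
G(w, L) = 3 + L
g(Q) = -2 (g(Q) = -4 + 2 = -2)
F(y) = 85/3 + y/3 (F(y) = 3 + (y - 1*(-76))/3 = 3 + (y + 76)/3 = 3 + (76 + y)/3 = 3 + (76/3 + y/3) = 85/3 + y/3)
b = 7 (b = 3 + 4 = 7)
j(Z, p) = 98 (j(Z, p) = -(-14)*7 = -7*(-14) = 98)
F(-74) + j(203, 131) = (85/3 + (⅓)*(-74)) + 98 = (85/3 - 74/3) + 98 = 11/3 + 98 = 305/3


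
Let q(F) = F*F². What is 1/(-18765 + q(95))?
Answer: 1/838610 ≈ 1.1924e-6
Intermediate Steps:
q(F) = F³
1/(-18765 + q(95)) = 1/(-18765 + 95³) = 1/(-18765 + 857375) = 1/838610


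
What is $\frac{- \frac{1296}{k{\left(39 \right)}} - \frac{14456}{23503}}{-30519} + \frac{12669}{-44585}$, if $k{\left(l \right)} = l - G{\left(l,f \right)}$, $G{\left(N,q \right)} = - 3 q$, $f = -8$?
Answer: $- \frac{8996140932941}{31980288021345} \approx -0.2813$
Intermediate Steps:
$k{\left(l \right)} = -24 + l$ ($k{\left(l \right)} = l - \left(-3\right) \left(-8\right) = l - 24 = -24 + l$)
$\frac{- \frac{1296}{k{\left(39 \right)}} - \frac{14456}{23503}}{-30519} + \frac{12669}{-44585} = \frac{- \frac{1296}{-24 + 39} - \frac{14456}{23503}}{-30519} + \frac{12669}{-44585} = \left(- \frac{1296}{15} - \frac{14456}{23503}\right) \left(- \frac{1}{30519}\right) + 12669 \left(- \frac{1}{44585}\right) = \left(\left(-1296\right) \frac{1}{15} - \frac{14456}{23503}\right) \left(- \frac{1}{30519}\right) - \frac{12669}{44585} = \left(- \frac{432}{5} - \frac{14456}{23503}\right) \left(- \frac{1}{30519}\right) - \frac{12669}{44585} = \left(- \frac{10225576}{117515}\right) \left(- \frac{1}{30519}\right) - \frac{12669}{44585} = \frac{10225576}{3586440285} - \frac{12669}{44585} = - \frac{8996140932941}{31980288021345}$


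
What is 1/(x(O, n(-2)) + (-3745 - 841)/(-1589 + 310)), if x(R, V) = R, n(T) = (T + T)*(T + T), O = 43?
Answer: 1279/59583 ≈ 0.021466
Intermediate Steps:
n(T) = 4*T² (n(T) = (2*T)*(2*T) = 4*T²)
1/(x(O, n(-2)) + (-3745 - 841)/(-1589 + 310)) = 1/(43 + (-3745 - 841)/(-1589 + 310)) = 1/(43 - 4586/(-1279)) = 1/(43 - 4586*(-1/1279)) = 1/(43 + 4586/1279) = 1/(59583/1279) = 1279/59583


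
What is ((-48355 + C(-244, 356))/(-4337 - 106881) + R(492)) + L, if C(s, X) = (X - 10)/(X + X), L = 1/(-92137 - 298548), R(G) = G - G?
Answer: 6725292868187/15468628741480 ≈ 0.43477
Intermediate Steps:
R(G) = 0
L = -1/390685 (L = 1/(-390685) = -1/390685 ≈ -2.5596e-6)
C(s, X) = (-10 + X)/(2*X) (C(s, X) = (-10 + X)/((2*X)) = (-10 + X)*(1/(2*X)) = (-10 + X)/(2*X))
((-48355 + C(-244, 356))/(-4337 - 106881) + R(492)) + L = ((-48355 + (½)*(-10 + 356)/356)/(-4337 - 106881) + 0) - 1/390685 = ((-48355 + (½)*(1/356)*346)/(-111218) + 0) - 1/390685 = ((-48355 + 173/356)*(-1/111218) + 0) - 1/390685 = (-17214207/356*(-1/111218) + 0) - 1/390685 = (17214207/39593608 + 0) - 1/390685 = 17214207/39593608 - 1/390685 = 6725292868187/15468628741480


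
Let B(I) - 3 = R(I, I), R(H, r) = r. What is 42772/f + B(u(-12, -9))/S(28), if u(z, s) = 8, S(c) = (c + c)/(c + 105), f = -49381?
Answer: 9978453/395048 ≈ 25.259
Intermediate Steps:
S(c) = 2*c/(105 + c) (S(c) = (2*c)/(105 + c) = 2*c/(105 + c))
B(I) = 3 + I
42772/f + B(u(-12, -9))/S(28) = 42772/(-49381) + (3 + 8)/((2*28/(105 + 28))) = 42772*(-1/49381) + 11/((2*28/133)) = -42772/49381 + 11/((2*28*(1/133))) = -42772/49381 + 11/(8/19) = -42772/49381 + 11*(19/8) = -42772/49381 + 209/8 = 9978453/395048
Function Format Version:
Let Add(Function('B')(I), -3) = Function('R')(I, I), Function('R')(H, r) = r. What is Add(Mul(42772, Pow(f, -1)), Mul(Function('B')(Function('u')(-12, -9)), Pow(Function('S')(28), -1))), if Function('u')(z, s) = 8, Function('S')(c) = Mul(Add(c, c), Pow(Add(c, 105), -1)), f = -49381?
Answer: Rational(9978453, 395048) ≈ 25.259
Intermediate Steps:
Function('S')(c) = Mul(2, c, Pow(Add(105, c), -1)) (Function('S')(c) = Mul(Mul(2, c), Pow(Add(105, c), -1)) = Mul(2, c, Pow(Add(105, c), -1)))
Function('B')(I) = Add(3, I)
Add(Mul(42772, Pow(f, -1)), Mul(Function('B')(Function('u')(-12, -9)), Pow(Function('S')(28), -1))) = Add(Mul(42772, Pow(-49381, -1)), Mul(Add(3, 8), Pow(Mul(2, 28, Pow(Add(105, 28), -1)), -1))) = Add(Mul(42772, Rational(-1, 49381)), Mul(11, Pow(Mul(2, 28, Pow(133, -1)), -1))) = Add(Rational(-42772, 49381), Mul(11, Pow(Mul(2, 28, Rational(1, 133)), -1))) = Add(Rational(-42772, 49381), Mul(11, Pow(Rational(8, 19), -1))) = Add(Rational(-42772, 49381), Mul(11, Rational(19, 8))) = Add(Rational(-42772, 49381), Rational(209, 8)) = Rational(9978453, 395048)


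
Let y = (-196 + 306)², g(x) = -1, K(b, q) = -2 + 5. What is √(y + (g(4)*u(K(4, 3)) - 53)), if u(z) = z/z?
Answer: √12046 ≈ 109.75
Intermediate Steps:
K(b, q) = 3
u(z) = 1
y = 12100 (y = 110² = 12100)
√(y + (g(4)*u(K(4, 3)) - 53)) = √(12100 + (-1*1 - 53)) = √(12100 + (-1 - 53)) = √(12100 - 54) = √12046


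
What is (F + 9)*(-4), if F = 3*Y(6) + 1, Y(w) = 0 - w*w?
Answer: 392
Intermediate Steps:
Y(w) = -w² (Y(w) = 0 - w² = -w²)
F = -107 (F = 3*(-1*6²) + 1 = 3*(-1*36) + 1 = 3*(-36) + 1 = -108 + 1 = -107)
(F + 9)*(-4) = (-107 + 9)*(-4) = -98*(-4) = 392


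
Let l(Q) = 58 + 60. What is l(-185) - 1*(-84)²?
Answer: -6938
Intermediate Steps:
l(Q) = 118
l(-185) - 1*(-84)² = 118 - 1*(-84)² = 118 - 1*7056 = 118 - 7056 = -6938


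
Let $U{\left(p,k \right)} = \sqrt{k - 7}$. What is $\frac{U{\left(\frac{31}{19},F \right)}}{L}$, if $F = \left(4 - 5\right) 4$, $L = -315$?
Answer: $- \frac{i \sqrt{11}}{315} \approx - 0.010529 i$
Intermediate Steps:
$F = -4$ ($F = \left(-1\right) 4 = -4$)
$U{\left(p,k \right)} = \sqrt{-7 + k}$
$\frac{U{\left(\frac{31}{19},F \right)}}{L} = \frac{\sqrt{-7 - 4}}{-315} = \sqrt{-11} \left(- \frac{1}{315}\right) = i \sqrt{11} \left(- \frac{1}{315}\right) = - \frac{i \sqrt{11}}{315}$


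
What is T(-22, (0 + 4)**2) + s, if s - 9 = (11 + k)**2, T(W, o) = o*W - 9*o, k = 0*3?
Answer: -366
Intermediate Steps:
k = 0
T(W, o) = -9*o + W*o (T(W, o) = W*o - 9*o = -9*o + W*o)
s = 130 (s = 9 + (11 + 0)**2 = 9 + 11**2 = 9 + 121 = 130)
T(-22, (0 + 4)**2) + s = (0 + 4)**2*(-9 - 22) + 130 = 4**2*(-31) + 130 = 16*(-31) + 130 = -496 + 130 = -366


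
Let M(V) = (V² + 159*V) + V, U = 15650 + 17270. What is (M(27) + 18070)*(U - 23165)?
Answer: 225525845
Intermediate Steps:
U = 32920
M(V) = V² + 160*V
(M(27) + 18070)*(U - 23165) = (27*(160 + 27) + 18070)*(32920 - 23165) = (27*187 + 18070)*9755 = (5049 + 18070)*9755 = 23119*9755 = 225525845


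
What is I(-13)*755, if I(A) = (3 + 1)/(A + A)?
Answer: -1510/13 ≈ -116.15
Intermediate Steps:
I(A) = 2/A (I(A) = 4/((2*A)) = 4*(1/(2*A)) = 2/A)
I(-13)*755 = (2/(-13))*755 = (2*(-1/13))*755 = -2/13*755 = -1510/13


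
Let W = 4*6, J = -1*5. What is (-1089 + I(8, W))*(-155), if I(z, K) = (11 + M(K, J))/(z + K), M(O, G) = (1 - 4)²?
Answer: 1349585/8 ≈ 1.6870e+5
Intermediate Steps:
J = -5
M(O, G) = 9 (M(O, G) = (-3)² = 9)
W = 24
I(z, K) = 20/(K + z) (I(z, K) = (11 + 9)/(z + K) = 20/(K + z))
(-1089 + I(8, W))*(-155) = (-1089 + 20/(24 + 8))*(-155) = (-1089 + 20/32)*(-155) = (-1089 + 20*(1/32))*(-155) = (-1089 + 5/8)*(-155) = -8707/8*(-155) = 1349585/8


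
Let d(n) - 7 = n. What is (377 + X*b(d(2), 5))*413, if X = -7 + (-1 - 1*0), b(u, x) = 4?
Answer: 142485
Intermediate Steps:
d(n) = 7 + n
X = -8 (X = -7 + (-1 + 0) = -7 - 1 = -8)
(377 + X*b(d(2), 5))*413 = (377 - 8*4)*413 = (377 - 32)*413 = 345*413 = 142485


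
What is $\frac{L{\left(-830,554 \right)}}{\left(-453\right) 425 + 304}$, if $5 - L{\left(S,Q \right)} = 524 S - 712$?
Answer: $- \frac{435637}{192221} \approx -2.2663$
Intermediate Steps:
$L{\left(S,Q \right)} = 717 - 524 S$ ($L{\left(S,Q \right)} = 5 - \left(524 S - 712\right) = 5 - \left(-712 + 524 S\right) = 717 - 524 S$)
$\frac{L{\left(-830,554 \right)}}{\left(-453\right) 425 + 304} = \frac{717 - -434920}{\left(-453\right) 425 + 304} = \frac{717 + 434920}{-192525 + 304} = \frac{435637}{-192221} = 435637 \left(- \frac{1}{192221}\right) = - \frac{435637}{192221}$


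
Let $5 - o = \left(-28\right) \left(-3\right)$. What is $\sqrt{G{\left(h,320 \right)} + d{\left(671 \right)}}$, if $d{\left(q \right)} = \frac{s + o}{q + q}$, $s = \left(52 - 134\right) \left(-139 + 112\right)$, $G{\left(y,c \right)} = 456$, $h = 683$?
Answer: $\frac{\sqrt{221474}}{22} \approx 21.391$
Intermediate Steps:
$o = -79$ ($o = 5 - \left(-28\right) \left(-3\right) = 5 - 84 = -79$)
$s = 2214$ ($s = \left(-82\right) \left(-27\right) = 2214$)
$d{\left(q \right)} = \frac{2135}{2 q}$ ($d{\left(q \right)} = \frac{2214 - 79}{q + q} = \frac{2135}{2 q}$)
$\sqrt{G{\left(h,320 \right)} + d{\left(671 \right)}} = \sqrt{456 + \frac{2135}{2 \cdot 671}} = \sqrt{456 + \frac{2135}{2} \cdot \frac{1}{671}} = \sqrt{456 + \frac{35}{22}} = \sqrt{\frac{10067}{22}} = \frac{\sqrt{221474}}{22}$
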